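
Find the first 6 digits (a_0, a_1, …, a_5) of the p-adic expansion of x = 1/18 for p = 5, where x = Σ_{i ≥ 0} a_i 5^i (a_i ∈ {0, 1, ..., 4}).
(a_0, …, a_5) = (2, 1, 0, 3, 3, 4)

v_5(1/18) = 0 (numerator and denominator both coprime to 5), so x ∈ ℤ_5^×. Compute digits iteratively via a_i = x_i mod 5, x_{i+1} = (x_i − a_i)/5, with x_0 = x:
  x_0 = 1/18;  a_0 = 2;  x_1 = (x_0 − 2)/5 = -7/18
  x_1 = -7/18;  a_1 = 1;  x_2 = (x_1 − 1)/5 = -5/18
  x_2 = -5/18;  a_2 = 0;  x_3 = (x_2 − 0)/5 = -1/18
  x_3 = -1/18;  a_3 = 3;  x_4 = (x_3 − 3)/5 = -11/18
  x_4 = -11/18;  a_4 = 3;  x_5 = (x_4 − 3)/5 = -13/18
  x_5 = -13/18;  a_5 = 4;  x_6 = (x_5 − 4)/5 = -17/18
Digits: (2, 1, 0, 3, 3, 4).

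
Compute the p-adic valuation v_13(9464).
v_13(9464) = 2

v_13(n) is the largest exponent k such that 13^k divides n. Factor out: 9464 = 13^2 · 56. (Sign doesn't affect v_p.) So v_13(9464) = 2.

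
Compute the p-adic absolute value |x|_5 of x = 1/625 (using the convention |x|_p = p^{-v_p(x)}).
|1/625|_5 = 625

Step 1 — compute v_5(x) by factoring powers of 5 out of the numerator and denominator: v_5(1/625) = -4. Step 2 — apply |x|_p = p^{-v_p(x)} = 5^{4} = 625.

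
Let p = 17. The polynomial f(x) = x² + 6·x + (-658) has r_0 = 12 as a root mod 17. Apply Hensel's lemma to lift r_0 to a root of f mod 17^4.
r_3 = 32414 (mod 83521)

Hensel: r_{i+1} = r_i − f(r_i)·(f′(r_i))^{-1} mod 17^{i+2}, f′(x) = 2x + 6. Iterate:
  r_0 = 12 (mod 17)
  r_1 = 46 (mod 289)
  r_2 = 2936 (mod 4913)
  r_3 = 32414 (mod 83521)
Final: r = 32414 satisfies f(r) ≡ 0 mod 17^4.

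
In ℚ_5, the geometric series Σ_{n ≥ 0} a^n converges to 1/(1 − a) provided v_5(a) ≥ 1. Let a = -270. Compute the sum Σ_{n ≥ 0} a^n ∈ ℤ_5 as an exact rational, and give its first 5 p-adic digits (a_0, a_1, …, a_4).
Σ a^n = 1/(1 − a) = 1/271;  first 5 digits = (1, 1, 0, 2, 4)

v_5(a) = 1 ≥ 1, so the series converges in ℤ_5 to 1/(1 − a) = 1/(1 − (-270)) = 1/271. Expand this rational in ℤ_5: compute digits iteratively via d_i = x_i mod 5, x_{i+1} = (x_i − d_i)/5. The first 5 digits are (1, 1, 0, 2, 4).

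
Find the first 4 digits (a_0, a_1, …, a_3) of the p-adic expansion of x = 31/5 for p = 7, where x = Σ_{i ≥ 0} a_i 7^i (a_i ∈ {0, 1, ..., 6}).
(a_0, …, a_3) = (2, 2, 4, 5)

v_7(31/5) = 0 (numerator and denominator both coprime to 7), so x ∈ ℤ_7^×. Compute digits iteratively via a_i = x_i mod 7, x_{i+1} = (x_i − a_i)/7, with x_0 = x:
  x_0 = 31/5;  a_0 = 2;  x_1 = (x_0 − 2)/7 = 3/5
  x_1 = 3/5;  a_1 = 2;  x_2 = (x_1 − 2)/7 = -1/5
  x_2 = -1/5;  a_2 = 4;  x_3 = (x_2 − 4)/7 = -3/5
  x_3 = -3/5;  a_3 = 5;  x_4 = (x_3 − 5)/7 = -4/5
Digits: (2, 2, 4, 5).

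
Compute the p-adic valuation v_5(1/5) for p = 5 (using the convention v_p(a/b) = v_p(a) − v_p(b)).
v_5(1/5) = -1

Factor powers of 5 from the numerator and denominator of the reduced fraction: 1 = 5^0 · 1 and 5 = 5^1 · 1. Apply v_p(a/b) = v_p(a) − v_p(b): v_5(1/5) = 0 − 1 = -1.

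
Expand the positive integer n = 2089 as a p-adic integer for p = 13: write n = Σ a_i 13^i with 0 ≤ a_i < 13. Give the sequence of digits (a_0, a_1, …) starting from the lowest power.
(a_0, a_1, …) = (9, 4, 12)

Repeated division by 13 gives the digits low-to-high: 2089 = 9 + 4·13^1 + 12·13^2. Digit sequence: (9, 4, 12).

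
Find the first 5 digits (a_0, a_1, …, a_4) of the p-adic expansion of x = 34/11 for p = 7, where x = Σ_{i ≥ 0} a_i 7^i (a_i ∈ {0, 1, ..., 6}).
(a_0, …, a_4) = (5, 1, 3, 4, 0)

v_7(34/11) = 0 (numerator and denominator both coprime to 7), so x ∈ ℤ_7^×. Compute digits iteratively via a_i = x_i mod 7, x_{i+1} = (x_i − a_i)/7, with x_0 = x:
  x_0 = 34/11;  a_0 = 5;  x_1 = (x_0 − 5)/7 = -3/11
  x_1 = -3/11;  a_1 = 1;  x_2 = (x_1 − 1)/7 = -2/11
  x_2 = -2/11;  a_2 = 3;  x_3 = (x_2 − 3)/7 = -5/11
  x_3 = -5/11;  a_3 = 4;  x_4 = (x_3 − 4)/7 = -7/11
  x_4 = -7/11;  a_4 = 0;  x_5 = (x_4 − 0)/7 = -1/11
Digits: (5, 1, 3, 4, 0).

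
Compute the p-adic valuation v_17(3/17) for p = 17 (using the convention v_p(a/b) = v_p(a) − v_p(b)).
v_17(3/17) = -1

Factor powers of 17 from the numerator and denominator of the reduced fraction: 3 = 17^0 · 3 and 17 = 17^1 · 1. Apply v_p(a/b) = v_p(a) − v_p(b): v_17(3/17) = 0 − 1 = -1.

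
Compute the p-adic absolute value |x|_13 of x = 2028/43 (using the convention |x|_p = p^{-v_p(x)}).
|2028/43|_13 = 1/169

Step 1 — compute v_13(x) by factoring powers of 13 out of the numerator and denominator: v_13(2028/43) = 2. Step 2 — apply |x|_p = p^{-v_p(x)} = 13^{-2} = 1/169.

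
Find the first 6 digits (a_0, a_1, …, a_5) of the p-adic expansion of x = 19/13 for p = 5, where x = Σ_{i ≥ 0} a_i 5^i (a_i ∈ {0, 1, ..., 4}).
(a_0, …, a_5) = (3, 2, 3, 2, 1, 2)

v_5(19/13) = 0 (numerator and denominator both coprime to 5), so x ∈ ℤ_5^×. Compute digits iteratively via a_i = x_i mod 5, x_{i+1} = (x_i − a_i)/5, with x_0 = x:
  x_0 = 19/13;  a_0 = 3;  x_1 = (x_0 − 3)/5 = -4/13
  x_1 = -4/13;  a_1 = 2;  x_2 = (x_1 − 2)/5 = -6/13
  x_2 = -6/13;  a_2 = 3;  x_3 = (x_2 − 3)/5 = -9/13
  x_3 = -9/13;  a_3 = 2;  x_4 = (x_3 − 2)/5 = -7/13
  x_4 = -7/13;  a_4 = 1;  x_5 = (x_4 − 1)/5 = -4/13
  x_5 = -4/13;  a_5 = 2;  x_6 = (x_5 − 2)/5 = -6/13
Digits: (3, 2, 3, 2, 1, 2).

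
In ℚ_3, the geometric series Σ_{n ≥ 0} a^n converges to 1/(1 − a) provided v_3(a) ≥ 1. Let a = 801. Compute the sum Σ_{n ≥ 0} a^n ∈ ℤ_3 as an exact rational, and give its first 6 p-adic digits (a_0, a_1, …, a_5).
Σ a^n = 1/(1 − a) = -1/800;  first 6 digits = (1, 0, 2, 2, 1, 0)

v_3(a) = 2 ≥ 1, so the series converges in ℤ_3 to 1/(1 − a) = 1/(1 − 801) = -1/800. Expand this rational in ℤ_3: compute digits iteratively via d_i = x_i mod 3, x_{i+1} = (x_i − d_i)/3. The first 6 digits are (1, 0, 2, 2, 1, 0).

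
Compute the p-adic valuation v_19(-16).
v_19(-16) = 0

v_19(n) is the largest exponent k such that 19^k divides n. Factor out: -16 = -19^0 · 16. (Sign doesn't affect v_p.) So v_19(-16) = 0.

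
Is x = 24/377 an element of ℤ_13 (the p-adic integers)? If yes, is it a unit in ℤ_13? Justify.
x ∉ ℤ_13 (v_13(x) = -1 < 0)

ℤ_13 = {x ∈ ℚ_13 : v_13(x) ≥ 0} and ℤ_13^× = {x ∈ ℤ_13 : v_13(x) = 0}. Here v_13(24/377) = v_13(num) − v_13(den) = -1; compare against these criteria.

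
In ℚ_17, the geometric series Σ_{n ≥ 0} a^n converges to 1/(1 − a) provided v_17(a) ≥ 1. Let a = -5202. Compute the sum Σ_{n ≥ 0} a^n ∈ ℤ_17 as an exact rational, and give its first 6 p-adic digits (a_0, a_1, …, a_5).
Σ a^n = 1/(1 − a) = 1/5203;  first 6 digits = (1, 0, 16, 15, 0, 2)

v_17(a) = 2 ≥ 1, so the series converges in ℤ_17 to 1/(1 − a) = 1/(1 − (-5202)) = 1/5203. Expand this rational in ℤ_17: compute digits iteratively via d_i = x_i mod 17, x_{i+1} = (x_i − d_i)/17. The first 6 digits are (1, 0, 16, 15, 0, 2).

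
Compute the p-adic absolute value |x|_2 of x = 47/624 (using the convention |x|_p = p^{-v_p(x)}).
|47/624|_2 = 16

Step 1 — compute v_2(x) by factoring powers of 2 out of the numerator and denominator: v_2(47/624) = -4. Step 2 — apply |x|_p = p^{-v_p(x)} = 2^{4} = 16.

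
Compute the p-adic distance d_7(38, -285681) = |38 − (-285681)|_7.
d_7(38, -285681) = 1/16807

Step 1 — x − y = 38 − (-285681) = 285719. Step 2 — v_7(285719) = 5 (factor: 285719 = (7^5 · 17); the sign does not affect v_p). Step 3 — |x − y|_7 = 7^{-5} = 1/16807.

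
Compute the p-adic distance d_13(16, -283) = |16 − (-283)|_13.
d_13(16, -283) = 1/13

Step 1 — x − y = 16 − (-283) = 299. Step 2 — v_13(299) = 1 (factor: 299 = (13^1 · 23); the sign does not affect v_p). Step 3 — |x − y|_13 = 13^{-1} = 1/13.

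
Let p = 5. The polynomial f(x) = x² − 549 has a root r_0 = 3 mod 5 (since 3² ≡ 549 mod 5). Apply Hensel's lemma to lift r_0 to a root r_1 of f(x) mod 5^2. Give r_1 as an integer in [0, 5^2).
r_1 = 18 (mod 25)

Hensel's recurrence: r_{i+1} = r_i − f(r_i)·(f′(r_i))^{-1} mod 5^{i+2}, with f′(x) = 2x. Iterate:
  r_0 = 3 (mod 5)
  r_1 = 18 (mod 25)
Final: r_1 = 18, and one checks f(r_1) ≡ 0 mod 5^2.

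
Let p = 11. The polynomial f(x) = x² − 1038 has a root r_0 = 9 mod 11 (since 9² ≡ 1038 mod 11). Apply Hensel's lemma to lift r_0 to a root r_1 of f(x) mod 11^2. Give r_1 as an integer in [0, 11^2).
r_1 = 42 (mod 121)

Hensel's recurrence: r_{i+1} = r_i − f(r_i)·(f′(r_i))^{-1} mod 11^{i+2}, with f′(x) = 2x. Iterate:
  r_0 = 9 (mod 11)
  r_1 = 42 (mod 121)
Final: r_1 = 42, and one checks f(r_1) ≡ 0 mod 11^2.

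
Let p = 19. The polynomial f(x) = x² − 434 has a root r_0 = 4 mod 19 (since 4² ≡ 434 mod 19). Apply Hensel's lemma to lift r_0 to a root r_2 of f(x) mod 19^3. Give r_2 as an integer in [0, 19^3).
r_2 = 5020 (mod 6859)

Hensel's recurrence: r_{i+1} = r_i − f(r_i)·(f′(r_i))^{-1} mod 19^{i+2}, with f′(x) = 2x. Iterate:
  r_0 = 4 (mod 19)
  r_1 = 327 (mod 361)
  r_2 = 5020 (mod 6859)
Final: r_2 = 5020, and one checks f(r_2) ≡ 0 mod 19^3.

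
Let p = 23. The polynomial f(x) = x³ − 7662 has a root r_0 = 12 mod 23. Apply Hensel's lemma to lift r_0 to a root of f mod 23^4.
r_3 = 190429 (mod 279841)

Hensel: r_{i+1} = r_i − f(r_i)/f′(r_i) mod 23^{i+2}, where f′(x) = 3x². Iterate:
  r_0 = 12 (mod 23)
  r_1 = 518 (mod 529)
  r_2 = 7924 (mod 12167)
  r_3 = 190429 (mod 279841)
Final: r = 190429 with f(r) ≡ 0 mod 23^4.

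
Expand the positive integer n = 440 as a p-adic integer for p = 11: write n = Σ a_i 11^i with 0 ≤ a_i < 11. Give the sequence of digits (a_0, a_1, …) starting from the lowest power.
(a_0, a_1, …) = (0, 7, 3)

Repeated division by 11 gives the digits low-to-high: 440 = 7·11^1 + 3·11^2. Digit sequence: (0, 7, 3).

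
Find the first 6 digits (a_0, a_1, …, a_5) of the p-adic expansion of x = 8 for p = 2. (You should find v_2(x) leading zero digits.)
(a_0, …, a_5) = (0, 0, 0, 1, 0, 0)

v_2(8) = 3, so a_0 = ... = a_2 = 0. Factor out: x = 2^3 · u with u = 1 a unit in ℤ_2. Expand u iteratively via a_{v+i} = u_i mod 2, u_{i+1} = (u_i − a_{v+i})/2:
  u_0 = 1;  a_3 = 1;  u_1 = (u_0 − 1)/2 = 0
  u_1 = 0;  a_4 = 0;  u_2 = (u_1 − 0)/2 = 0
  u_2 = 0;  a_5 = 0;  u_3 = (u_2 − 0)/2 = 0
Digits: (0, 0, 0, 1, 0, 0).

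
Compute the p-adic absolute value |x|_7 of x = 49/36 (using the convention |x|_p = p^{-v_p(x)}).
|49/36|_7 = 1/49

Step 1 — compute v_7(x) by factoring powers of 7 out of the numerator and denominator: v_7(49/36) = 2. Step 2 — apply |x|_p = p^{-v_p(x)} = 7^{-2} = 1/49.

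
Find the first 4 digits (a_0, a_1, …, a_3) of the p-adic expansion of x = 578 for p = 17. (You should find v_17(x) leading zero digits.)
(a_0, …, a_3) = (0, 0, 2, 0)

v_17(578) = 2, so a_0 = ... = a_1 = 0. Factor out: x = 17^2 · u with u = 2 a unit in ℤ_17. Expand u iteratively via a_{v+i} = u_i mod 17, u_{i+1} = (u_i − a_{v+i})/17:
  u_0 = 2;  a_2 = 2;  u_1 = (u_0 − 2)/17 = 0
  u_1 = 0;  a_3 = 0;  u_2 = (u_1 − 0)/17 = 0
Digits: (0, 0, 2, 0).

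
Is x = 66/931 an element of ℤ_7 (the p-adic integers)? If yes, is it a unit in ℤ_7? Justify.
x ∉ ℤ_7 (v_7(x) = -2 < 0)

ℤ_7 = {x ∈ ℚ_7 : v_7(x) ≥ 0} and ℤ_7^× = {x ∈ ℤ_7 : v_7(x) = 0}. Here v_7(66/931) = v_7(num) − v_7(den) = -2; compare against these criteria.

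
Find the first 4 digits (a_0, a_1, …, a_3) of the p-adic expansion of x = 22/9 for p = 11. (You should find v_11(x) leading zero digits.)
(a_0, …, a_3) = (0, 10, 4, 2)

v_11(22/9) = 1, so a_0 = ... = a_0 = 0. Factor out: x = 11^1 · u with u = 2/9 a unit in ℤ_11. Expand u iteratively via a_{v+i} = u_i mod 11, u_{i+1} = (u_i − a_{v+i})/11:
  u_0 = 2/9;  a_1 = 10;  u_1 = (u_0 − 10)/11 = -8/9
  u_1 = -8/9;  a_2 = 4;  u_2 = (u_1 − 4)/11 = -4/9
  u_2 = -4/9;  a_3 = 2;  u_3 = (u_2 − 2)/11 = -2/9
Digits: (0, 10, 4, 2).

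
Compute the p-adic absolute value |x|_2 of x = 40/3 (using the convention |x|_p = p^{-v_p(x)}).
|40/3|_2 = 1/8

Step 1 — compute v_2(x) by factoring powers of 2 out of the numerator and denominator: v_2(40/3) = 3. Step 2 — apply |x|_p = p^{-v_p(x)} = 2^{-3} = 1/8.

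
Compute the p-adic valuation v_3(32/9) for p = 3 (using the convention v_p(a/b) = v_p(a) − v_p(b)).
v_3(32/9) = -2

Factor powers of 3 from the numerator and denominator of the reduced fraction: 32 = 3^0 · 32 and 9 = 3^2 · 1. Apply v_p(a/b) = v_p(a) − v_p(b): v_3(32/9) = 0 − 2 = -2.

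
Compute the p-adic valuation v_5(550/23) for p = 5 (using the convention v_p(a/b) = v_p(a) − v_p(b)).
v_5(550/23) = 2

Factor powers of 5 from the numerator and denominator of the reduced fraction: 550 = 5^2 · 22 and 23 = 5^0 · 23. Apply v_p(a/b) = v_p(a) − v_p(b): v_5(550/23) = 2 − 0 = 2.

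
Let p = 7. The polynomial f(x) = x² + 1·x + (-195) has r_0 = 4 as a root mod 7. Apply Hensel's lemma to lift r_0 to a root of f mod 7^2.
r_1 = 18 (mod 49)

Hensel: r_{i+1} = r_i − f(r_i)·(f′(r_i))^{-1} mod 7^{i+2}, f′(x) = 2x + 1. Iterate:
  r_0 = 4 (mod 7)
  r_1 = 18 (mod 49)
Final: r = 18 satisfies f(r) ≡ 0 mod 7^2.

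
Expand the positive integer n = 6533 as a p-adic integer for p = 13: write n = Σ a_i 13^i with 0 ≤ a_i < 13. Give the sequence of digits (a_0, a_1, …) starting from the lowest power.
(a_0, a_1, …) = (7, 8, 12, 2)

Repeated division by 13 gives the digits low-to-high: 6533 = 7 + 8·13^1 + 12·13^2 + 2·13^3. Digit sequence: (7, 8, 12, 2).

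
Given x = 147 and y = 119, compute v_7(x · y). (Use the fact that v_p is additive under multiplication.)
v_7(17493) = 3

v_p(x) = 2 (factor: 147 = 7^2 · 3); v_p(y) = 1 (factor: 119 = 7^1 · 17). Additivity: v_p(xy) = v_p(x) + v_p(y) = 2 + 1 = 3. (Direct check: xy = 17493 = 7^3 · (51).)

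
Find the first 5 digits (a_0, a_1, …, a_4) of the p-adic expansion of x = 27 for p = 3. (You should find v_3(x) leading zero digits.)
(a_0, …, a_4) = (0, 0, 0, 1, 0)

v_3(27) = 3, so a_0 = ... = a_2 = 0. Factor out: x = 3^3 · u with u = 1 a unit in ℤ_3. Expand u iteratively via a_{v+i} = u_i mod 3, u_{i+1} = (u_i − a_{v+i})/3:
  u_0 = 1;  a_3 = 1;  u_1 = (u_0 − 1)/3 = 0
  u_1 = 0;  a_4 = 0;  u_2 = (u_1 − 0)/3 = 0
Digits: (0, 0, 0, 1, 0).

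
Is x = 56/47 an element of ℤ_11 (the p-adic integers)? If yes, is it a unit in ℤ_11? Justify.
x ∈ ℤ_11^× (unit); v_11(x) = 0

ℤ_11 = {x ∈ ℚ_11 : v_11(x) ≥ 0} and ℤ_11^× = {x ∈ ℤ_11 : v_11(x) = 0}. Here v_11(56/47) = v_11(num) − v_11(den) = 0; compare against these criteria.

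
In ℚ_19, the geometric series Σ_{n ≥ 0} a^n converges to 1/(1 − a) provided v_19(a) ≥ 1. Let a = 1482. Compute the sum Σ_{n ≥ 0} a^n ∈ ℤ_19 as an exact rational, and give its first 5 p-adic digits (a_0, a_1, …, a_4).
Σ a^n = 1/(1 − a) = -1/1481;  first 5 digits = (1, 2, 8, 5, 5)

v_19(a) = 1 ≥ 1, so the series converges in ℤ_19 to 1/(1 − a) = 1/(1 − 1482) = -1/1481. Expand this rational in ℤ_19: compute digits iteratively via d_i = x_i mod 19, x_{i+1} = (x_i − d_i)/19. The first 5 digits are (1, 2, 8, 5, 5).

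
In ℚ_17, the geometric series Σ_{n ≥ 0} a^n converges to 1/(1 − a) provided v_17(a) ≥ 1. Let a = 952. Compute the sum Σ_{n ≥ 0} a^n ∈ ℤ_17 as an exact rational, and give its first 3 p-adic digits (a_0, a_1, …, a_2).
Σ a^n = 1/(1 − a) = -1/951;  first 3 digits = (1, 5, 11)

v_17(a) = 1 ≥ 1, so the series converges in ℤ_17 to 1/(1 − a) = 1/(1 − 952) = -1/951. Expand this rational in ℤ_17: compute digits iteratively via d_i = x_i mod 17, x_{i+1} = (x_i − d_i)/17. The first 3 digits are (1, 5, 11).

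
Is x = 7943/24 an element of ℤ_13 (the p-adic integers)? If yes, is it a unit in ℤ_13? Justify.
x ∈ ℤ_13 but not a unit; v_13(x) = 2 > 0

ℤ_13 = {x ∈ ℚ_13 : v_13(x) ≥ 0} and ℤ_13^× = {x ∈ ℤ_13 : v_13(x) = 0}. Here v_13(7943/24) = v_13(num) − v_13(den) = 2; compare against these criteria.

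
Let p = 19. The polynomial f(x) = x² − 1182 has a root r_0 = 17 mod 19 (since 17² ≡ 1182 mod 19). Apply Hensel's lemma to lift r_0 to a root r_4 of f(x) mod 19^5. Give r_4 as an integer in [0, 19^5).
r_4 = 1782863 (mod 2476099)

Hensel's recurrence: r_{i+1} = r_i − f(r_i)·(f′(r_i))^{-1} mod 19^{i+2}, with f′(x) = 2x. Iterate:
  r_0 = 17 (mod 19)
  r_1 = 245 (mod 361)
  r_2 = 6382 (mod 6859)
  r_3 = 88690 (mod 130321)
  r_4 = 1782863 (mod 2476099)
Final: r_4 = 1782863, and one checks f(r_4) ≡ 0 mod 19^5.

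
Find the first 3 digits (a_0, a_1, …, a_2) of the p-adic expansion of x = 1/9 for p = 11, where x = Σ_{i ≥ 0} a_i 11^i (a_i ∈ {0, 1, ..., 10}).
(a_0, …, a_2) = (5, 2, 1)

v_11(1/9) = 0 (numerator and denominator both coprime to 11), so x ∈ ℤ_11^×. Compute digits iteratively via a_i = x_i mod 11, x_{i+1} = (x_i − a_i)/11, with x_0 = x:
  x_0 = 1/9;  a_0 = 5;  x_1 = (x_0 − 5)/11 = -4/9
  x_1 = -4/9;  a_1 = 2;  x_2 = (x_1 − 2)/11 = -2/9
  x_2 = -2/9;  a_2 = 1;  x_3 = (x_2 − 1)/11 = -1/9
Digits: (5, 2, 1).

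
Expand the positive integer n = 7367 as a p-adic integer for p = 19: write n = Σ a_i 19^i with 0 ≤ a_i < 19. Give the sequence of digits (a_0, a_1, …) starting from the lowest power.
(a_0, a_1, …) = (14, 7, 1, 1)

Repeated division by 19 gives the digits low-to-high: 7367 = 14 + 7·19^1 + 1·19^2 + 1·19^3. Digit sequence: (14, 7, 1, 1).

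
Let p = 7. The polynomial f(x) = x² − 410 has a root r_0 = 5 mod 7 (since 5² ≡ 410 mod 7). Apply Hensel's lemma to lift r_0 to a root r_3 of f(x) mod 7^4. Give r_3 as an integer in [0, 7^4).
r_3 = 1979 (mod 2401)

Hensel's recurrence: r_{i+1} = r_i − f(r_i)·(f′(r_i))^{-1} mod 7^{i+2}, with f′(x) = 2x. Iterate:
  r_0 = 5 (mod 7)
  r_1 = 19 (mod 49)
  r_2 = 264 (mod 343)
  r_3 = 1979 (mod 2401)
Final: r_3 = 1979, and one checks f(r_3) ≡ 0 mod 7^4.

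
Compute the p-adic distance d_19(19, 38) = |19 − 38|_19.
d_19(19, 38) = 1/19

Step 1 — x − y = 19 − 38 = -19. Step 2 — v_19(-19) = 1 (factor: -19 = −(19^1 · 1); the sign does not affect v_p). Step 3 — |x − y|_19 = 19^{-1} = 1/19.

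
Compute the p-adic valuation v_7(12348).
v_7(12348) = 3

v_7(n) is the largest exponent k such that 7^k divides n. Factor out: 12348 = 7^3 · 36. (Sign doesn't affect v_p.) So v_7(12348) = 3.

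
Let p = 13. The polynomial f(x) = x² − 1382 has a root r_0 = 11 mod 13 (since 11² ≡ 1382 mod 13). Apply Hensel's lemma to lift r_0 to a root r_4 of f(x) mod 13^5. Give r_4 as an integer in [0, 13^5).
r_4 = 44016 (mod 371293)

Hensel's recurrence: r_{i+1} = r_i − f(r_i)·(f′(r_i))^{-1} mod 13^{i+2}, with f′(x) = 2x. Iterate:
  r_0 = 11 (mod 13)
  r_1 = 76 (mod 169)
  r_2 = 76 (mod 2197)
  r_3 = 15455 (mod 28561)
  r_4 = 44016 (mod 371293)
Final: r_4 = 44016, and one checks f(r_4) ≡ 0 mod 13^5.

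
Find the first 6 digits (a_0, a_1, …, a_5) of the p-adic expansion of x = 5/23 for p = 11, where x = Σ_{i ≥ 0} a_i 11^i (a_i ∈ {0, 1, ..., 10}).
(a_0, …, a_5) = (5, 1, 8, 5, 10, 0)

v_11(5/23) = 0 (numerator and denominator both coprime to 11), so x ∈ ℤ_11^×. Compute digits iteratively via a_i = x_i mod 11, x_{i+1} = (x_i − a_i)/11, with x_0 = x:
  x_0 = 5/23;  a_0 = 5;  x_1 = (x_0 − 5)/11 = -10/23
  x_1 = -10/23;  a_1 = 1;  x_2 = (x_1 − 1)/11 = -3/23
  x_2 = -3/23;  a_2 = 8;  x_3 = (x_2 − 8)/11 = -17/23
  x_3 = -17/23;  a_3 = 5;  x_4 = (x_3 − 5)/11 = -12/23
  x_4 = -12/23;  a_4 = 10;  x_5 = (x_4 − 10)/11 = -22/23
  x_5 = -22/23;  a_5 = 0;  x_6 = (x_5 − 0)/11 = -2/23
Digits: (5, 1, 8, 5, 10, 0).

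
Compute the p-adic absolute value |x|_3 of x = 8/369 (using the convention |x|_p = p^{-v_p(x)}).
|8/369|_3 = 9

Step 1 — compute v_3(x) by factoring powers of 3 out of the numerator and denominator: v_3(8/369) = -2. Step 2 — apply |x|_p = p^{-v_p(x)} = 3^{2} = 9.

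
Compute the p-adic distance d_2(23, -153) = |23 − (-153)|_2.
d_2(23, -153) = 1/16

Step 1 — x − y = 23 − (-153) = 176. Step 2 — v_2(176) = 4 (factor: 176 = (2^4 · 11); the sign does not affect v_p). Step 3 — |x − y|_2 = 2^{-4} = 1/16.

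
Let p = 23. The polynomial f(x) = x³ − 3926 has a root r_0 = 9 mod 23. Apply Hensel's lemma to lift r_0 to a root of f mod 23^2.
r_1 = 377 (mod 529)

Hensel: r_{i+1} = r_i − f(r_i)/f′(r_i) mod 23^{i+2}, where f′(x) = 3x². Iterate:
  r_0 = 9 (mod 23)
  r_1 = 377 (mod 529)
Final: r = 377 with f(r) ≡ 0 mod 23^2.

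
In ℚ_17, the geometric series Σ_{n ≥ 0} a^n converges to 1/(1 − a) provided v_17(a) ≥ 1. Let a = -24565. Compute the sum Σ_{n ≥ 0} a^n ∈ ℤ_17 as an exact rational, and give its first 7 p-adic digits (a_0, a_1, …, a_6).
Σ a^n = 1/(1 − a) = 1/24566;  first 7 digits = (1, 0, 0, 12, 16, 16, 7)

v_17(a) = 3 ≥ 1, so the series converges in ℤ_17 to 1/(1 − a) = 1/(1 − (-24565)) = 1/24566. Expand this rational in ℤ_17: compute digits iteratively via d_i = x_i mod 17, x_{i+1} = (x_i − d_i)/17. The first 7 digits are (1, 0, 0, 12, 16, 16, 7).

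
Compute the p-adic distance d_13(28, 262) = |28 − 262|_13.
d_13(28, 262) = 1/13

Step 1 — x − y = 28 − 262 = -234. Step 2 — v_13(-234) = 1 (factor: -234 = −(13^1 · 18); the sign does not affect v_p). Step 3 — |x − y|_13 = 13^{-1} = 1/13.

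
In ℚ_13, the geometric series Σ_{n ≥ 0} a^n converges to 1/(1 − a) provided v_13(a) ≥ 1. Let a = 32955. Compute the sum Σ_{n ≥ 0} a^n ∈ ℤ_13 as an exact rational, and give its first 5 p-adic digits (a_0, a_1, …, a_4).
Σ a^n = 1/(1 − a) = -1/32954;  first 5 digits = (1, 0, 0, 2, 1)

v_13(a) = 3 ≥ 1, so the series converges in ℤ_13 to 1/(1 − a) = 1/(1 − 32955) = -1/32954. Expand this rational in ℤ_13: compute digits iteratively via d_i = x_i mod 13, x_{i+1} = (x_i − d_i)/13. The first 5 digits are (1, 0, 0, 2, 1).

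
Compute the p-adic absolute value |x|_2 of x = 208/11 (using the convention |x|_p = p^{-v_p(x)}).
|208/11|_2 = 1/16

Step 1 — compute v_2(x) by factoring powers of 2 out of the numerator and denominator: v_2(208/11) = 4. Step 2 — apply |x|_p = p^{-v_p(x)} = 2^{-4} = 1/16.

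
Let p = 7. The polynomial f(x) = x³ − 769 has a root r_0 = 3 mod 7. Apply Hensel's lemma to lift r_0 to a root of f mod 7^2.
r_1 = 45 (mod 49)

Hensel: r_{i+1} = r_i − f(r_i)/f′(r_i) mod 7^{i+2}, where f′(x) = 3x². Iterate:
  r_0 = 3 (mod 7)
  r_1 = 45 (mod 49)
Final: r = 45 with f(r) ≡ 0 mod 7^2.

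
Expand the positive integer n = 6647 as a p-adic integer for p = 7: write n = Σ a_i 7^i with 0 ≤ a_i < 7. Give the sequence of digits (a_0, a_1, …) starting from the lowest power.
(a_0, a_1, …) = (4, 4, 2, 5, 2)

Repeated division by 7 gives the digits low-to-high: 6647 = 4 + 4·7^1 + 2·7^2 + 5·7^3 + 2·7^4. Digit sequence: (4, 4, 2, 5, 2).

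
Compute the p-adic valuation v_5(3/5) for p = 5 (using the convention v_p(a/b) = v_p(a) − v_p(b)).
v_5(3/5) = -1

Factor powers of 5 from the numerator and denominator of the reduced fraction: 3 = 5^0 · 3 and 5 = 5^1 · 1. Apply v_p(a/b) = v_p(a) − v_p(b): v_5(3/5) = 0 − 1 = -1.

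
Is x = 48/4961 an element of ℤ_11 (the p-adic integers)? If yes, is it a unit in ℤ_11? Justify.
x ∉ ℤ_11 (v_11(x) = -2 < 0)

ℤ_11 = {x ∈ ℚ_11 : v_11(x) ≥ 0} and ℤ_11^× = {x ∈ ℤ_11 : v_11(x) = 0}. Here v_11(48/4961) = v_11(num) − v_11(den) = -2; compare against these criteria.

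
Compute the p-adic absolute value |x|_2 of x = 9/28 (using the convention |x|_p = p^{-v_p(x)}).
|9/28|_2 = 4

Step 1 — compute v_2(x) by factoring powers of 2 out of the numerator and denominator: v_2(9/28) = -2. Step 2 — apply |x|_p = p^{-v_p(x)} = 2^{2} = 4.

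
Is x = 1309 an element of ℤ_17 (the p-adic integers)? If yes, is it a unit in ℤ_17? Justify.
x ∈ ℤ_17 but not a unit; v_17(x) = 1 > 0

ℤ_17 = {x ∈ ℚ_17 : v_17(x) ≥ 0} and ℤ_17^× = {x ∈ ℤ_17 : v_17(x) = 0}. Here v_17(1309) = v_17(num) − v_17(den) = 1; compare against these criteria.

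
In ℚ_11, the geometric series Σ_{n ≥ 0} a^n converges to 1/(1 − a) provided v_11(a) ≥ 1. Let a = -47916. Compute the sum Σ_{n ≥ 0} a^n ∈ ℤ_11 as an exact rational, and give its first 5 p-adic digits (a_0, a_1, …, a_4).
Σ a^n = 1/(1 − a) = 1/47917;  first 5 digits = (1, 0, 0, 8, 7)

v_11(a) = 3 ≥ 1, so the series converges in ℤ_11 to 1/(1 − a) = 1/(1 − (-47916)) = 1/47917. Expand this rational in ℤ_11: compute digits iteratively via d_i = x_i mod 11, x_{i+1} = (x_i − d_i)/11. The first 5 digits are (1, 0, 0, 8, 7).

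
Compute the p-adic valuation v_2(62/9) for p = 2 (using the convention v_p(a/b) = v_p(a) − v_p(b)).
v_2(62/9) = 1

Factor powers of 2 from the numerator and denominator of the reduced fraction: 62 = 2^1 · 31 and 9 = 2^0 · 9. Apply v_p(a/b) = v_p(a) − v_p(b): v_2(62/9) = 1 − 0 = 1.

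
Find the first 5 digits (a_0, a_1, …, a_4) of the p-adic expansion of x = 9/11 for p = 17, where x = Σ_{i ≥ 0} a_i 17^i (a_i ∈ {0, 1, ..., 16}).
(a_0, …, a_4) = (7, 12, 7, 15, 13)

v_17(9/11) = 0 (numerator and denominator both coprime to 17), so x ∈ ℤ_17^×. Compute digits iteratively via a_i = x_i mod 17, x_{i+1} = (x_i − a_i)/17, with x_0 = x:
  x_0 = 9/11;  a_0 = 7;  x_1 = (x_0 − 7)/17 = -4/11
  x_1 = -4/11;  a_1 = 12;  x_2 = (x_1 − 12)/17 = -8/11
  x_2 = -8/11;  a_2 = 7;  x_3 = (x_2 − 7)/17 = -5/11
  x_3 = -5/11;  a_3 = 15;  x_4 = (x_3 − 15)/17 = -10/11
  x_4 = -10/11;  a_4 = 13;  x_5 = (x_4 − 13)/17 = -9/11
Digits: (7, 12, 7, 15, 13).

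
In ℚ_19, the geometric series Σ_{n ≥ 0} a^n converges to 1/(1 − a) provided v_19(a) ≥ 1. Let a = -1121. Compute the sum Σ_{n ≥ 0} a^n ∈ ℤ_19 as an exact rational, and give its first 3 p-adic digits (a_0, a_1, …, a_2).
Σ a^n = 1/(1 − a) = 1/1122;  first 3 digits = (1, 17, 0)

v_19(a) = 1 ≥ 1, so the series converges in ℤ_19 to 1/(1 − a) = 1/(1 − (-1121)) = 1/1122. Expand this rational in ℤ_19: compute digits iteratively via d_i = x_i mod 19, x_{i+1} = (x_i − d_i)/19. The first 3 digits are (1, 17, 0).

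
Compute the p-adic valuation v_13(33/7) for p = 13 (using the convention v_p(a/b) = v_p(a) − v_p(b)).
v_13(33/7) = 0

Factor powers of 13 from the numerator and denominator of the reduced fraction: 33 = 13^0 · 33 and 7 = 13^0 · 7. Apply v_p(a/b) = v_p(a) − v_p(b): v_13(33/7) = 0 − 0 = 0.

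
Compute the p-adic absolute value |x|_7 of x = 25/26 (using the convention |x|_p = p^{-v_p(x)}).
|25/26|_7 = 1

Step 1 — compute v_7(x) by factoring powers of 7 out of the numerator and denominator: v_7(25/26) = 0. Step 2 — apply |x|_p = p^{-v_p(x)} = 7^{0} = 1.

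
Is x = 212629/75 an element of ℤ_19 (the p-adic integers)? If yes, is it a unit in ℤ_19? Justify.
x ∈ ℤ_19 but not a unit; v_19(x) = 3 > 0

ℤ_19 = {x ∈ ℚ_19 : v_19(x) ≥ 0} and ℤ_19^× = {x ∈ ℤ_19 : v_19(x) = 0}. Here v_19(212629/75) = v_19(num) − v_19(den) = 3; compare against these criteria.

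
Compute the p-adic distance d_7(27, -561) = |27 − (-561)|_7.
d_7(27, -561) = 1/49

Step 1 — x − y = 27 − (-561) = 588. Step 2 — v_7(588) = 2 (factor: 588 = (7^2 · 12); the sign does not affect v_p). Step 3 — |x − y|_7 = 7^{-2} = 1/49.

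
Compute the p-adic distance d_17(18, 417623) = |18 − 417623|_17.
d_17(18, 417623) = 1/83521

Step 1 — x − y = 18 − 417623 = -417605. Step 2 — v_17(-417605) = 4 (factor: -417605 = −(17^4 · 5); the sign does not affect v_p). Step 3 — |x − y|_17 = 17^{-4} = 1/83521.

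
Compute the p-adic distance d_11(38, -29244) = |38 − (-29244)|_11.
d_11(38, -29244) = 1/14641

Step 1 — x − y = 38 − (-29244) = 29282. Step 2 — v_11(29282) = 4 (factor: 29282 = (11^4 · 2); the sign does not affect v_p). Step 3 — |x − y|_11 = 11^{-4} = 1/14641.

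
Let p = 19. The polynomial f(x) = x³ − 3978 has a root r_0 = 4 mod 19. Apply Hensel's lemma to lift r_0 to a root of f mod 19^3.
r_2 = 1695 (mod 6859)

Hensel: r_{i+1} = r_i − f(r_i)/f′(r_i) mod 19^{i+2}, where f′(x) = 3x². Iterate:
  r_0 = 4 (mod 19)
  r_1 = 251 (mod 361)
  r_2 = 1695 (mod 6859)
Final: r = 1695 with f(r) ≡ 0 mod 19^3.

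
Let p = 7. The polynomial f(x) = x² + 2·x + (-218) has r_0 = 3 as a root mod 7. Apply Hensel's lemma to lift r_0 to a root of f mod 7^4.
r_3 = 451 (mod 2401)

Hensel: r_{i+1} = r_i − f(r_i)·(f′(r_i))^{-1} mod 7^{i+2}, f′(x) = 2x + 2. Iterate:
  r_0 = 3 (mod 7)
  r_1 = 10 (mod 49)
  r_2 = 108 (mod 343)
  r_3 = 451 (mod 2401)
Final: r = 451 satisfies f(r) ≡ 0 mod 7^4.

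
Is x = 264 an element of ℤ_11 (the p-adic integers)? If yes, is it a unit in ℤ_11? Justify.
x ∈ ℤ_11 but not a unit; v_11(x) = 1 > 0

ℤ_11 = {x ∈ ℚ_11 : v_11(x) ≥ 0} and ℤ_11^× = {x ∈ ℤ_11 : v_11(x) = 0}. Here v_11(264) = v_11(num) − v_11(den) = 1; compare against these criteria.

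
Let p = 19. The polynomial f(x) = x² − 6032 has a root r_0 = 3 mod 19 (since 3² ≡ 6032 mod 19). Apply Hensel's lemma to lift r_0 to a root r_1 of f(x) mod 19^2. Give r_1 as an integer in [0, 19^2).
r_1 = 345 (mod 361)

Hensel's recurrence: r_{i+1} = r_i − f(r_i)·(f′(r_i))^{-1} mod 19^{i+2}, with f′(x) = 2x. Iterate:
  r_0 = 3 (mod 19)
  r_1 = 345 (mod 361)
Final: r_1 = 345, and one checks f(r_1) ≡ 0 mod 19^2.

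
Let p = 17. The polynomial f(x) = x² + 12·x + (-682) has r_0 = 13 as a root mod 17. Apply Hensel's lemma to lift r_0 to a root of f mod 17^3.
r_2 = 2342 (mod 4913)

Hensel: r_{i+1} = r_i − f(r_i)·(f′(r_i))^{-1} mod 17^{i+2}, f′(x) = 2x + 12. Iterate:
  r_0 = 13 (mod 17)
  r_1 = 30 (mod 289)
  r_2 = 2342 (mod 4913)
Final: r = 2342 satisfies f(r) ≡ 0 mod 17^3.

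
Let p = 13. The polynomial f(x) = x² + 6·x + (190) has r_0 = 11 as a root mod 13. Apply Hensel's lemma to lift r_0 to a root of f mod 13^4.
r_3 = 18835 (mod 28561)

Hensel: r_{i+1} = r_i − f(r_i)·(f′(r_i))^{-1} mod 13^{i+2}, f′(x) = 2x + 6. Iterate:
  r_0 = 11 (mod 13)
  r_1 = 76 (mod 169)
  r_2 = 1259 (mod 2197)
  r_3 = 18835 (mod 28561)
Final: r = 18835 satisfies f(r) ≡ 0 mod 13^4.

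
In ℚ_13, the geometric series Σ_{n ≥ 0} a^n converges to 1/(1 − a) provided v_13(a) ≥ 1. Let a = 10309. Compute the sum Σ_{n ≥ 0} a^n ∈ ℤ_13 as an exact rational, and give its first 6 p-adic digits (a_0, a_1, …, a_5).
Σ a^n = 1/(1 − a) = -1/10308;  first 6 digits = (1, 0, 9, 4, 3, 0)

v_13(a) = 2 ≥ 1, so the series converges in ℤ_13 to 1/(1 − a) = 1/(1 − 10309) = -1/10308. Expand this rational in ℤ_13: compute digits iteratively via d_i = x_i mod 13, x_{i+1} = (x_i − d_i)/13. The first 6 digits are (1, 0, 9, 4, 3, 0).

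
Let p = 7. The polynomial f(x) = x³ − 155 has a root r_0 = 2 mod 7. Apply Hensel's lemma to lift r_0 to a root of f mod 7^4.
r_3 = 1815 (mod 2401)

Hensel: r_{i+1} = r_i − f(r_i)/f′(r_i) mod 7^{i+2}, where f′(x) = 3x². Iterate:
  r_0 = 2 (mod 7)
  r_1 = 2 (mod 49)
  r_2 = 100 (mod 343)
  r_3 = 1815 (mod 2401)
Final: r = 1815 with f(r) ≡ 0 mod 7^4.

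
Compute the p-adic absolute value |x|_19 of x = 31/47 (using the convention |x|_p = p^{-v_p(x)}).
|31/47|_19 = 1

Step 1 — compute v_19(x) by factoring powers of 19 out of the numerator and denominator: v_19(31/47) = 0. Step 2 — apply |x|_p = p^{-v_p(x)} = 19^{0} = 1.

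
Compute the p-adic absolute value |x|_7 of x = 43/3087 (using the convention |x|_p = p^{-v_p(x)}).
|43/3087|_7 = 343

Step 1 — compute v_7(x) by factoring powers of 7 out of the numerator and denominator: v_7(43/3087) = -3. Step 2 — apply |x|_p = p^{-v_p(x)} = 7^{3} = 343.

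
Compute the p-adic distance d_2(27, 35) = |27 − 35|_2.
d_2(27, 35) = 1/8

Step 1 — x − y = 27 − 35 = -8. Step 2 — v_2(-8) = 3 (factor: -8 = −(2^3 · 1); the sign does not affect v_p). Step 3 — |x − y|_2 = 2^{-3} = 1/8.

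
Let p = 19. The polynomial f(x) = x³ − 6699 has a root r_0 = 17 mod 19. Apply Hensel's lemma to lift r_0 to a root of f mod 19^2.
r_1 = 226 (mod 361)

Hensel: r_{i+1} = r_i − f(r_i)/f′(r_i) mod 19^{i+2}, where f′(x) = 3x². Iterate:
  r_0 = 17 (mod 19)
  r_1 = 226 (mod 361)
Final: r = 226 with f(r) ≡ 0 mod 19^2.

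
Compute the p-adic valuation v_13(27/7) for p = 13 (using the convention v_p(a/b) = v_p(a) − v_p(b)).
v_13(27/7) = 0

Factor powers of 13 from the numerator and denominator of the reduced fraction: 27 = 13^0 · 27 and 7 = 13^0 · 7. Apply v_p(a/b) = v_p(a) − v_p(b): v_13(27/7) = 0 − 0 = 0.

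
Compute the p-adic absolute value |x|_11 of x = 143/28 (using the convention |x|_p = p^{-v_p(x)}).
|143/28|_11 = 1/11

Step 1 — compute v_11(x) by factoring powers of 11 out of the numerator and denominator: v_11(143/28) = 1. Step 2 — apply |x|_p = p^{-v_p(x)} = 11^{-1} = 1/11.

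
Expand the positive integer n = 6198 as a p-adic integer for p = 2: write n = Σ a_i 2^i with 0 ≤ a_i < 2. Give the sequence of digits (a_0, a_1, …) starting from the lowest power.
(a_0, a_1, …) = (0, 1, 1, 0, 1, 1, 0, 0, 0, 0, 0, 1, 1)

Repeated division by 2 gives the digits low-to-high: 6198 = 1·2^1 + 1·2^2 + 1·2^4 + 1·2^5 + 1·2^11 + 1·2^12. Digit sequence: (0, 1, 1, 0, 1, 1, 0, 0, 0, 0, 0, 1, 1).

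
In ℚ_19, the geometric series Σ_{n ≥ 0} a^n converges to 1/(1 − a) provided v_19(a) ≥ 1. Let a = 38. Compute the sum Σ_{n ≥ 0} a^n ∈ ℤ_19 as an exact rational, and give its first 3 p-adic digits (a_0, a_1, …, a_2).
Σ a^n = 1/(1 − a) = -1/37;  first 3 digits = (1, 2, 4)

v_19(a) = 1 ≥ 1, so the series converges in ℤ_19 to 1/(1 − a) = 1/(1 − 38) = -1/37. Expand this rational in ℤ_19: compute digits iteratively via d_i = x_i mod 19, x_{i+1} = (x_i − d_i)/19. The first 3 digits are (1, 2, 4).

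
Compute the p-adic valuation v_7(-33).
v_7(-33) = 0

v_7(n) is the largest exponent k such that 7^k divides n. Factor out: -33 = -7^0 · 33. (Sign doesn't affect v_p.) So v_7(-33) = 0.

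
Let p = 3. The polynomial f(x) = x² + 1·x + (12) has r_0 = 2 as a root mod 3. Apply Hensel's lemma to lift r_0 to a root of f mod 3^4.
r_3 = 47 (mod 81)

Hensel: r_{i+1} = r_i − f(r_i)·(f′(r_i))^{-1} mod 3^{i+2}, f′(x) = 2x + 1. Iterate:
  r_0 = 2 (mod 3)
  r_1 = 2 (mod 9)
  r_2 = 20 (mod 27)
  r_3 = 47 (mod 81)
Final: r = 47 satisfies f(r) ≡ 0 mod 3^4.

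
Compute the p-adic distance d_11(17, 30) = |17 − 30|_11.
d_11(17, 30) = 1

Step 1 — x − y = 17 − 30 = -13. Step 2 — v_11(-13) = 0 (factor: -13 = −(11^0 · 13); the sign does not affect v_p). Step 3 — |x − y|_11 = 11^{0} = 1.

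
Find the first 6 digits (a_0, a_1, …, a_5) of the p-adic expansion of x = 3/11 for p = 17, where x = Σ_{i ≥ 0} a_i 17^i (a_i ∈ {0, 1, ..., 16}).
(a_0, …, a_5) = (8, 15, 13, 10, 4, 9)

v_17(3/11) = 0 (numerator and denominator both coprime to 17), so x ∈ ℤ_17^×. Compute digits iteratively via a_i = x_i mod 17, x_{i+1} = (x_i − a_i)/17, with x_0 = x:
  x_0 = 3/11;  a_0 = 8;  x_1 = (x_0 − 8)/17 = -5/11
  x_1 = -5/11;  a_1 = 15;  x_2 = (x_1 − 15)/17 = -10/11
  x_2 = -10/11;  a_2 = 13;  x_3 = (x_2 − 13)/17 = -9/11
  x_3 = -9/11;  a_3 = 10;  x_4 = (x_3 − 10)/17 = -7/11
  x_4 = -7/11;  a_4 = 4;  x_5 = (x_4 − 4)/17 = -3/11
  x_5 = -3/11;  a_5 = 9;  x_6 = (x_5 − 9)/17 = -6/11
Digits: (8, 15, 13, 10, 4, 9).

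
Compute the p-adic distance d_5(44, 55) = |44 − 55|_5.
d_5(44, 55) = 1

Step 1 — x − y = 44 − 55 = -11. Step 2 — v_5(-11) = 0 (factor: -11 = −(5^0 · 11); the sign does not affect v_p). Step 3 — |x − y|_5 = 5^{0} = 1.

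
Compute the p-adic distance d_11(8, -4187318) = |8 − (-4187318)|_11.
d_11(8, -4187318) = 1/161051

Step 1 — x − y = 8 − (-4187318) = 4187326. Step 2 — v_11(4187326) = 5 (factor: 4187326 = (11^5 · 26); the sign does not affect v_p). Step 3 — |x − y|_11 = 11^{-5} = 1/161051.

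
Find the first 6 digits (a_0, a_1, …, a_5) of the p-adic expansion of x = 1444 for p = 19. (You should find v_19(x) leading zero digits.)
(a_0, …, a_5) = (0, 0, 4, 0, 0, 0)

v_19(1444) = 2, so a_0 = ... = a_1 = 0. Factor out: x = 19^2 · u with u = 4 a unit in ℤ_19. Expand u iteratively via a_{v+i} = u_i mod 19, u_{i+1} = (u_i − a_{v+i})/19:
  u_0 = 4;  a_2 = 4;  u_1 = (u_0 − 4)/19 = 0
  u_1 = 0;  a_3 = 0;  u_2 = (u_1 − 0)/19 = 0
  u_2 = 0;  a_4 = 0;  u_3 = (u_2 − 0)/19 = 0
  u_3 = 0;  a_5 = 0;  u_4 = (u_3 − 0)/19 = 0
Digits: (0, 0, 4, 0, 0, 0).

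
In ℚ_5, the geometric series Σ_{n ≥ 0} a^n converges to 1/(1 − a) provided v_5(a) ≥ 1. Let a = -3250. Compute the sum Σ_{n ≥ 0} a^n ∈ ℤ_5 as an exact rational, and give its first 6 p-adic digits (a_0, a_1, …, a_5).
Σ a^n = 1/(1 − a) = 1/3251;  first 6 digits = (1, 0, 0, 4, 4, 3)

v_5(a) = 3 ≥ 1, so the series converges in ℤ_5 to 1/(1 − a) = 1/(1 − (-3250)) = 1/3251. Expand this rational in ℤ_5: compute digits iteratively via d_i = x_i mod 5, x_{i+1} = (x_i − d_i)/5. The first 6 digits are (1, 0, 0, 4, 4, 3).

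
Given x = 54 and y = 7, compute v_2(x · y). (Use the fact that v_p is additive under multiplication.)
v_2(378) = 1

v_p(x) = 1 (factor: 54 = 2^1 · 27); v_p(y) = 0 (factor: 7 = 2^0 · 7). Additivity: v_p(xy) = v_p(x) + v_p(y) = 1 + 0 = 1. (Direct check: xy = 378 = 2^1 · (189).)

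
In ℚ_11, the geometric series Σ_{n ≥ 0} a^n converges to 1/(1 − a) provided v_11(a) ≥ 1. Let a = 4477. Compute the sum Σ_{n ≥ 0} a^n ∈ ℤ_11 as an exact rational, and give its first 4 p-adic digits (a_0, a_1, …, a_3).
Σ a^n = 1/(1 − a) = -1/4476;  first 4 digits = (1, 0, 4, 3)

v_11(a) = 2 ≥ 1, so the series converges in ℤ_11 to 1/(1 − a) = 1/(1 − 4477) = -1/4476. Expand this rational in ℤ_11: compute digits iteratively via d_i = x_i mod 11, x_{i+1} = (x_i − d_i)/11. The first 4 digits are (1, 0, 4, 3).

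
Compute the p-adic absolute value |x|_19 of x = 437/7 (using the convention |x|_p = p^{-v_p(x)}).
|437/7|_19 = 1/19

Step 1 — compute v_19(x) by factoring powers of 19 out of the numerator and denominator: v_19(437/7) = 1. Step 2 — apply |x|_p = p^{-v_p(x)} = 19^{-1} = 1/19.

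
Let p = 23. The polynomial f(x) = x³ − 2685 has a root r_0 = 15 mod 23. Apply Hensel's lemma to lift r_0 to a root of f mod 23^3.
r_2 = 8525 (mod 12167)

Hensel: r_{i+1} = r_i − f(r_i)/f′(r_i) mod 23^{i+2}, where f′(x) = 3x². Iterate:
  r_0 = 15 (mod 23)
  r_1 = 61 (mod 529)
  r_2 = 8525 (mod 12167)
Final: r = 8525 with f(r) ≡ 0 mod 23^3.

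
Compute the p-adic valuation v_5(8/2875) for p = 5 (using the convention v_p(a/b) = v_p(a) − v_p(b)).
v_5(8/2875) = -3

Factor powers of 5 from the numerator and denominator of the reduced fraction: 8 = 5^0 · 8 and 2875 = 5^3 · 23. Apply v_p(a/b) = v_p(a) − v_p(b): v_5(8/2875) = 0 − 3 = -3.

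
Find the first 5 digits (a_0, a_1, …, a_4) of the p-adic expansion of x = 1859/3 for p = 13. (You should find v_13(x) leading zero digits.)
(a_0, …, a_4) = (0, 0, 8, 4, 4)

v_13(1859/3) = 2, so a_0 = ... = a_1 = 0. Factor out: x = 13^2 · u with u = 11/3 a unit in ℤ_13. Expand u iteratively via a_{v+i} = u_i mod 13, u_{i+1} = (u_i − a_{v+i})/13:
  u_0 = 11/3;  a_2 = 8;  u_1 = (u_0 − 8)/13 = -1/3
  u_1 = -1/3;  a_3 = 4;  u_2 = (u_1 − 4)/13 = -1/3
  u_2 = -1/3;  a_4 = 4;  u_3 = (u_2 − 4)/13 = -1/3
Digits: (0, 0, 8, 4, 4).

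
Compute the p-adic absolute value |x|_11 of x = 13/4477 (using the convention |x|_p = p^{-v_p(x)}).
|13/4477|_11 = 121

Step 1 — compute v_11(x) by factoring powers of 11 out of the numerator and denominator: v_11(13/4477) = -2. Step 2 — apply |x|_p = p^{-v_p(x)} = 11^{2} = 121.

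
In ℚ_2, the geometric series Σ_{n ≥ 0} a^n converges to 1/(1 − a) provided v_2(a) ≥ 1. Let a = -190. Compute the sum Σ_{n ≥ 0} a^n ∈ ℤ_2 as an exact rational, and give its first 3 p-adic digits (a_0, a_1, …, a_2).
Σ a^n = 1/(1 − a) = 1/191;  first 3 digits = (1, 1, 1)

v_2(a) = 1 ≥ 1, so the series converges in ℤ_2 to 1/(1 − a) = 1/(1 − (-190)) = 1/191. Expand this rational in ℤ_2: compute digits iteratively via d_i = x_i mod 2, x_{i+1} = (x_i − d_i)/2. The first 3 digits are (1, 1, 1).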